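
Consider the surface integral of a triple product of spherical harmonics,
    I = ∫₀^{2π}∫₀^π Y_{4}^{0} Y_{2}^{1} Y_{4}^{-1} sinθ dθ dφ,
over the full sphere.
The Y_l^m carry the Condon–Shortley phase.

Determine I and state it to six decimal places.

-0.044869

Checks pass: Σm=0; 10 even; l₃=4∈[2,6].
(2·4+1)(2·2+1)(2·4+1) = 405
Δ: 2! 6! 2! / 11! → 1/13860
sum: t=0:+1/192 t=1:−1/36 t=2:+1/192 = -5/288
3j²(4 2 4; 0 0 0) = Δ·Π!·Σ² = 20/693  (sign -1)
sum: t=1:−1/72 t=2:+1/96 = -1/288
3j²(4 2 4; 0 1 -1) = Δ·Π!·Σ² = 1/462  (sign +1)
combine: 4πI² = 405·20/693·1/462 = 150/5929
take √, sign -1: I = -0.04486937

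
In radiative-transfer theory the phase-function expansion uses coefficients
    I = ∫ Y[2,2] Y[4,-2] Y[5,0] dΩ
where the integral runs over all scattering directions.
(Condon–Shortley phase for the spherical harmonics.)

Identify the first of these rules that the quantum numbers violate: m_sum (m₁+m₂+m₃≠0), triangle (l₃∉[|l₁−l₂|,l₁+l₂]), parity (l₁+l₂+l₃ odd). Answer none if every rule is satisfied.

parity

azimuthal sum: 2 − 2 + 0 = 0  ✓
2 ≤ 5 ≤ 6 (triangle on l)  ✓
L = 2 + 4 + 5 = 11 (odd)  ✗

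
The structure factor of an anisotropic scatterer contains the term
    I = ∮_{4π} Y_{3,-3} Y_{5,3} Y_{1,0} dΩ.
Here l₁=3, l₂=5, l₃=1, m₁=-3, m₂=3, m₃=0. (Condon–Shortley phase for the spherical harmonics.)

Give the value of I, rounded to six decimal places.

0.000000

triangle: need 2≤l₃≤8, have 1; I=0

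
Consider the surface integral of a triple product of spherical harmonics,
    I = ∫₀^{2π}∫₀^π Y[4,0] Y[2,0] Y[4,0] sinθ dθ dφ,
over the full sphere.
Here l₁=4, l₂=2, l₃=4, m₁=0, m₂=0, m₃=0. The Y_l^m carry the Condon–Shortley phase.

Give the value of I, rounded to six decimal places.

0.163840

Checks pass: Σm=0; 10 even; l₃=4∈[2,6].
(2·4+1)(2·2+1)(2·4+1) = 405
Δ: 2! 6! 2! / 11! → 1/13860
sum: t=0:+1/192 t=1:−1/36 t=2:+1/192 = -5/288
3j²(4 2 4; 0 0 0) = Δ·Π!·Σ² = 20/693  (sign -1)
(m-triple is (0,0,0) — same symbol as above.)
combine: 4πI² = 405·20/693·20/693 = 2000/5929
take √, sign +1: I = 0.16383977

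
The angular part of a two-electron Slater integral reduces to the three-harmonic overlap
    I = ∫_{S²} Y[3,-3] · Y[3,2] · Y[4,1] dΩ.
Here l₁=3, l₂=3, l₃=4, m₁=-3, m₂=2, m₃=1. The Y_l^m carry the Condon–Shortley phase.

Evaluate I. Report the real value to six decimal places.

m-sum 0 ✓  L=10 even ✓  0≤4≤6 ✓
Π(2lᵢ+1) = 7×7×9 = 441
triangle coeff Δ(3,3,4) = 1/34650
Σ_t [0,2]: t=0:+1/72 t=1:−1/16 t=2:+1/72 = -5/144
(3j)²=2/77 [(3 3 4; 0 0 0)], sign=-1
Σ_t [2,2]: t=2:+1/288 = 1/288
(3j)²=5/231 [(3 3 4; -3 2 1)], sign=-1
⇒ 4πI² = 30/121
I = (+1)√(30/121/(4π)) = 0.14046335

0.140463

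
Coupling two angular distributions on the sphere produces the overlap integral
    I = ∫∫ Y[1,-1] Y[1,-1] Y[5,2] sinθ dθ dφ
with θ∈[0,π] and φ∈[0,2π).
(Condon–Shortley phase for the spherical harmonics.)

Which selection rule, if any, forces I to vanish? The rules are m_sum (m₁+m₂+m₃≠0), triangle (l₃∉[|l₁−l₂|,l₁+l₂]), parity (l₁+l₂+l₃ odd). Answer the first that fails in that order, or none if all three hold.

Σmᵢ = 0  ✓
l₃∈[|l₁−l₂|,l₁+l₂]=[0,2], have l₃=5  ✗
Σlᵢ = 7 ⇒ odd

triangle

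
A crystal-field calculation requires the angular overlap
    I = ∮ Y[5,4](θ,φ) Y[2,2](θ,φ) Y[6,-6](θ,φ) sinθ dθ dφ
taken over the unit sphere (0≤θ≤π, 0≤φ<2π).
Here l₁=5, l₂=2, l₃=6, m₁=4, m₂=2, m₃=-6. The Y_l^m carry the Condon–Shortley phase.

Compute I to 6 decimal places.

0.000000

l₁+l₂+l₃=13 is odd: 3j(l;000)=0 ⇒ I=0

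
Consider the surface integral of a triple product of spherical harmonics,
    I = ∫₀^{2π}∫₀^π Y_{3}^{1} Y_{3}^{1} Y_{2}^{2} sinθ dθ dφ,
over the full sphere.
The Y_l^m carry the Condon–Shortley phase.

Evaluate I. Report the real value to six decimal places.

0.000000

1 + 1 + 2 = 4 ≠ 0: azimuthal integral kills it; I = 0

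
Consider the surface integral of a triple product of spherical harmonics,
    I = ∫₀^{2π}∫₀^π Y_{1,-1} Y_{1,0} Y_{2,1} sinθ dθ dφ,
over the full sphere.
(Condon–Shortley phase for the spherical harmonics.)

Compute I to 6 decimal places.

m-sum 0 ✓  L=4 even ✓  0≤2≤2 ✓
Π(2lᵢ+1) = 3×3×5 = 45
triangle coeff Δ(1,1,2) = 1/30
Σ_t [0,0]: t=0:+1/1 = 1/1
(3j)²=2/15 [(1 1 2; 0 0 0)], sign=+1
Σ_t [0,0]: t=0:+1/2 = 1/2
(3j)²=1/10 [(1 1 2; -1 0 1)], sign=-1
⇒ 4πI² = 3/5
I = (-1)√(3/5/(4π)) = -0.21850969

-0.218510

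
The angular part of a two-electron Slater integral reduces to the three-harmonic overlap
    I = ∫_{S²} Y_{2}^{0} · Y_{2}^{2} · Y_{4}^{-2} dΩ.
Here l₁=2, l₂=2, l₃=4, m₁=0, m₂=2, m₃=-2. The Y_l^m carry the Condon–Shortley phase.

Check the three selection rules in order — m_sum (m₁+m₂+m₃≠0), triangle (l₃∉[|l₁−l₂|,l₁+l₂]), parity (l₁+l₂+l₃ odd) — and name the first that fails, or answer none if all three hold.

azimuthal sum: 0 + 2 − 2 = 0  ✓
0 ≤ 4 ≤ 4 (triangle on l)  ✓
L = 2 + 2 + 4 = 8 (even)  ✓

none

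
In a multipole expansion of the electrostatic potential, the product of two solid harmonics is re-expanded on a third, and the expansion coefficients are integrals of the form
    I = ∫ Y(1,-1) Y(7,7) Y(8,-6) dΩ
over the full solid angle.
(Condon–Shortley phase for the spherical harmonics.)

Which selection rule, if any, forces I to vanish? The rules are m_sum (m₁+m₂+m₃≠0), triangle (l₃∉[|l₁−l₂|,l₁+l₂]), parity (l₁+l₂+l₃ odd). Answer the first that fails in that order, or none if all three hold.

m₁+m₂+m₃ = -1 + 7 − 6 = 0  ✓
triangle: |1−7|=6 ≤ l₃=8 ≤ 1+7=8  ✓
parity: l₁+l₂+l₃ = 16 is even  ✓

none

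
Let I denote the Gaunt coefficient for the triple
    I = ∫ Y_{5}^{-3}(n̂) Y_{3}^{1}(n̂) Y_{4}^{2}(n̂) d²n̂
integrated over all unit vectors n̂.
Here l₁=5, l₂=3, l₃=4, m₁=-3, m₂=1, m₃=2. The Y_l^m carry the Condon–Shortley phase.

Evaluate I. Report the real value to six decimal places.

-0.144236

Rules hold: Σm=0, L=12 even, 2≤4≤8.
N = 11·7·9 = 693
Δ = 4!·6!·2!/13! = 1/180180
Racah Σ t=1..3: t=1:−1/576 t=2:+1/144 t=3:−1/576 = 1/288
⇒ 3j(5 3 4; 0 0 0)² = 20/1001, sgn +1
Racah Σ t=2..4: t=2:+1/5760 t=3:−1/720 t=4:+1/2304 = -1/1280
⇒ 3j(5 3 4; -3 1 2)² = 27/1430, sgn -1
4πI² = N·(3j₀)²·(3jₘ)² = 486/1859
I = -1·√(0.261431/4π) = -0.14423595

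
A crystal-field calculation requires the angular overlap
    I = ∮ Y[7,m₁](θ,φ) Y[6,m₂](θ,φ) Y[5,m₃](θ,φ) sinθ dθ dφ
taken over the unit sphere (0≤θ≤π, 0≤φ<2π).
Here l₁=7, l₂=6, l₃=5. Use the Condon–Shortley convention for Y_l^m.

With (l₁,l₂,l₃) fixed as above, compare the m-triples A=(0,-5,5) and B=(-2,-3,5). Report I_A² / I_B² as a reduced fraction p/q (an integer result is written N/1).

55/252

Shared (l₁,l₂,l₃)=(7,6,5): N and (l;000)² cancel in I_A²/I_B².
A: Δ = 8!·6!·4!/19! = 1/174594420; Racah Σ t=1..1: t=1:−1/87091200 = -1/87091200; ⇒ 3j(7 6 5; 0 -5 5)² = 35/12597, sgn -1
B: Δ = 8!·6!·4!/19! = 1/174594420; Racah Σ t=3..3: t=3:−1/12441600 = -1/12441600; ⇒ 3j(7 6 5; -2 -3 5)² = 588/46189, sgn -1
I_A²/I_B² = (35/12597)/(588/46189) = 55/252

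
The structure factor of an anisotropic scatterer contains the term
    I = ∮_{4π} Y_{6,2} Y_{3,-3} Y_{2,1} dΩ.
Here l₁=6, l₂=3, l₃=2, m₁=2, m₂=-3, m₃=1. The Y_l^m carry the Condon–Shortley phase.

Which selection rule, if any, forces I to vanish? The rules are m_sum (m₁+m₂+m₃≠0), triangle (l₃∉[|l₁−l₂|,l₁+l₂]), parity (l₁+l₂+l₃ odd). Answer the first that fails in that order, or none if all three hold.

triangle

m₁+m₂+m₃ = 2 − 3 + 1 = 0  ✓
triangle: |6−3|=3 ≤ l₃=2 ≤ 6+3=9  ✗
parity: l₁+l₂+l₃ = 11 is odd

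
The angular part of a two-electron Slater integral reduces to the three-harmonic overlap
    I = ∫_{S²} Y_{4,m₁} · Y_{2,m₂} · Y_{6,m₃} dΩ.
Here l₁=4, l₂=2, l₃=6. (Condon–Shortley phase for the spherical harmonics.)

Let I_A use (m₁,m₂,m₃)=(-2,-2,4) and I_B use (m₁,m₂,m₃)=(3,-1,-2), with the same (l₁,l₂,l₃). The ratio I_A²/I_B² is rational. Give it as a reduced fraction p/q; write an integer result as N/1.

Same 4,2,6: normalisation and zero-m 3j drop out of the ratio.
A: Δ: 0! 8! 4! / 13! → 1/6435; sum: t=0:+1/34560 = 1/34560; 3j²(4 2 6; -2 -2 4) = Δ·Π!·Σ² = 14/429  (sign +1)
B: Δ: 0! 8! 4! / 13! → 1/6435; sum: t=0:+1/30240 = 1/30240; 3j²(4 2 6; 3 -1 -2) = Δ·Π!·Σ² = 32/6435  (sign +1)
I_A²/I_B² = (14/429)/(32/6435) = 105/16

105/16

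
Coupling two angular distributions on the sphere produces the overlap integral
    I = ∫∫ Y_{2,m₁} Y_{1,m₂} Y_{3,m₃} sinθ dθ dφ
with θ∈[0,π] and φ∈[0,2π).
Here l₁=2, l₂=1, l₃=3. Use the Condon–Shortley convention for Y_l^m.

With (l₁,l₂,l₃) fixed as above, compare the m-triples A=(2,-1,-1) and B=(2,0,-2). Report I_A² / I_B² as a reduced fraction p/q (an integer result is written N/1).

1/5

Same 2,1,3: normalisation and zero-m 3j drop out of the ratio.
A: Δ: 0! 4! 2! / 7! → 1/105; sum: t=0:+1/48 = 1/48; 3j²(2 1 3; 2 -1 -1) = Δ·Π!·Σ² = 1/105  (sign +1)
B: Δ: 0! 4! 2! / 7! → 1/105; sum: t=0:+1/24 = 1/24; 3j²(2 1 3; 2 0 -2) = Δ·Π!·Σ² = 1/21  (sign -1)
I_A²/I_B² = (1/105)/(1/21) = 1/5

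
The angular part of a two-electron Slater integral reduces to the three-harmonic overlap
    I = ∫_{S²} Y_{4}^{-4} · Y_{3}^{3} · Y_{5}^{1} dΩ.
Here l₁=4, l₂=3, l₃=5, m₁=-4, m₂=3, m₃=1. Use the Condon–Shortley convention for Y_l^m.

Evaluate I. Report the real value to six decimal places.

0.050679

Rules hold: Σm=0, L=12 even, 1≤5≤7.
N = 9·7·11 = 693
Δ = 2!·6!·4!/13! = 1/180180
Racah Σ t=0..2: t=0:+1/576 t=1:−1/144 t=2:+1/576 = -1/288
⇒ 3j(4 3 5; 0 0 0)² = 20/1001, sgn +1
Racah Σ t=2..2: t=2:+1/34560 = 1/34560
⇒ 3j(4 3 5; -4 3 1)² = 1/429, sgn +1
4πI² = N·(3j₀)²·(3jₘ)² = 60/1859
I = +1·√(0.0322754/4π) = 0.05067935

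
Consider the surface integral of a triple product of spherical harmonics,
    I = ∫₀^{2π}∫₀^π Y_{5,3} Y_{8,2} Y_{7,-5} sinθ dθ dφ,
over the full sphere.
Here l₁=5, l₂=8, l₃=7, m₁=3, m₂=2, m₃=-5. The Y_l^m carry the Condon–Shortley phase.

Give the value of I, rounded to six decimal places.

0.146003

Checks pass: Σm=0; 20 even; l₃=7∈[3,13].
(2·5+1)(2·8+1)(2·7+1) = 2805
Δ: 6! 4! 10! / 21! → 1/814773960
sum: t=1:−1/87091200 t=2:+1/4976640 t=3:−1/2073600 t=4:+1/4976640 t=5:−1/87091200 = -1/9676800
3j²(5 8 7; 0 0 0) = Δ·Π!·Σ² = 360/46189  (sign +1)
sum: t=0:+1/10450944000 t=1:−1/261273600 t=2:+1/92897280 = 7/995328000
3j²(5 8 7; 3 2 -5) = Δ·Π!·Σ² = 1029/83980  (sign +1)
combine: 4πI² = 2805·360/46189·1029/83980 = 277830/1037153
take √, sign +1: I = 0.14600349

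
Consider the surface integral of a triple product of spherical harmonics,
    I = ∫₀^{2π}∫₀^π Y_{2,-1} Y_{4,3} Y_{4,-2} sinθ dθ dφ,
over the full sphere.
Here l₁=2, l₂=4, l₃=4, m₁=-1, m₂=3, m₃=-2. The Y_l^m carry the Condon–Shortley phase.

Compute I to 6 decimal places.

-0.187702

Rules hold: Σm=0, L=10 even, 2≤4≤6.
N = 5·9·9 = 405
Δ = 2!·2!·6!/11! = 1/13860
Racah Σ t=0..2: t=0:+1/192 t=1:−1/36 t=2:+1/192 = -5/288
⇒ 3j(2 4 4; 0 0 0)² = 20/693, sgn -1
Racah Σ t=1..2: t=1:−1/1440 t=2:+1/240 = 1/288
⇒ 3j(2 4 4; -1 3 -2)² = 5/132, sgn +1
4πI² = N·(3j₀)²·(3jₘ)² = 375/847
I = -1·√(0.442739/4π) = -0.18770204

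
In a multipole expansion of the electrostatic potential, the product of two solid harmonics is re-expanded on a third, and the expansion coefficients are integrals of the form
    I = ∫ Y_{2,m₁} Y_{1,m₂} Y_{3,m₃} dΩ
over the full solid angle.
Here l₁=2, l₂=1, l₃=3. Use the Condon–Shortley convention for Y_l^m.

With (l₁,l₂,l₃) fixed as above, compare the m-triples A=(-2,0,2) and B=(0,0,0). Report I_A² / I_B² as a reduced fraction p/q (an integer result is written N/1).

5/9

Shared (l₁,l₂,l₃)=(2,1,3): N and (l;000)² cancel in I_A²/I_B².
A: Δ = 0!·4!·2!/7! = 1/105; Racah Σ t=0..0: t=0:+1/24 = 1/24; ⇒ 3j(2 1 3; -2 0 2)² = 1/21, sgn -1
B: Δ = 0!·4!·2!/7! = 1/105; Racah Σ t=0..0: t=0:+1/4 = 1/4; ⇒ 3j(2 1 3; 0 0 0)² = 3/35, sgn -1
I_A²/I_B² = (1/21)/(3/35) = 5/9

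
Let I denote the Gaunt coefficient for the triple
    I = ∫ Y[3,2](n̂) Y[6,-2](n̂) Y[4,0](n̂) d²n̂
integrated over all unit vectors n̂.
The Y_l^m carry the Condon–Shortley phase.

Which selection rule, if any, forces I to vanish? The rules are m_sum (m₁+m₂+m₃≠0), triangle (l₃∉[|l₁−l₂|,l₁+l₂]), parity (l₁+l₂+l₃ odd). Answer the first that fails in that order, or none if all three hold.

parity

m₁+m₂+m₃ = 2 − 2 + 0 = 0  ✓
triangle: |3−6|=3 ≤ l₃=4 ≤ 3+6=9  ✓
parity: l₁+l₂+l₃ = 13 is odd  ✗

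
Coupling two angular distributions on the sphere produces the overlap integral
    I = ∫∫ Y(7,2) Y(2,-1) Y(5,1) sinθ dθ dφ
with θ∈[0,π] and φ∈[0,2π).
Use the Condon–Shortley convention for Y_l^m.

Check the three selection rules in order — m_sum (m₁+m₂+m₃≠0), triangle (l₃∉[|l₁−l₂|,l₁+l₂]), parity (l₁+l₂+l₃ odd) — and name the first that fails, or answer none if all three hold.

m_sum

azimuthal sum: 2 − 1 + 1 = 2  ✗
5 ≤ 5 ≤ 9 (triangle on l)
L = 7 + 2 + 5 = 14 (even)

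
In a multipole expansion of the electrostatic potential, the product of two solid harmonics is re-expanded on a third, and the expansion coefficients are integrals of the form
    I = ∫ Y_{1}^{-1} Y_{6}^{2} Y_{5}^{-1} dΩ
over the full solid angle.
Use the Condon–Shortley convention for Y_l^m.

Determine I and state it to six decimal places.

0.216205

Checks pass: Σm=0; 12 even; l₃=5∈[5,7].
(2·1+1)(2·6+1)(2·5+1) = 429
Δ: 2! 0! 10! / 13! → 1/858
sum: t=1:−1/14400 = -1/14400
3j²(1 6 5; 0 0 0) = Δ·Π!·Σ² = 6/143  (sign +1)
sum: t=2:+1/34560 = 1/34560
3j²(1 6 5; -1 2 -1) = Δ·Π!·Σ² = 14/429  (sign +1)
combine: 4πI² = 429·6/143·14/429 = 84/143
take √, sign +1: I = 0.21620548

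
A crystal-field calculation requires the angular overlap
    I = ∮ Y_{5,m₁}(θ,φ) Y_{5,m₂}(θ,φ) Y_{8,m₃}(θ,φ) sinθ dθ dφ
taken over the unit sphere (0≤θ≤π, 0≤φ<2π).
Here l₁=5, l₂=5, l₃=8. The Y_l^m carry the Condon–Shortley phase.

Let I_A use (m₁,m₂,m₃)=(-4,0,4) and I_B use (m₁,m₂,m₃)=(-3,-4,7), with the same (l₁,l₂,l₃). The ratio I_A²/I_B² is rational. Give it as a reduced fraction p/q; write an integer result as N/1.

l's match ⇒ only the (l;m) 3-j factors differ between A and B.
A: triangle coeff Δ(5,5,8) = 1/37413090; Σ_t [1,2]: t=1:−1/23224320 t=2:+1/7257600 = 11/116121600; (3j)²=121/8398 [(5 5 8; -4 0 4)], sign=+1
B: triangle coeff Δ(5,5,8) = 1/37413090; Σ_t [0,1]: t=0:+1/406425600 t=1:−1/203212800 = -1/406425600; (3j)²=2/323 [(5 5 8; -3 -4 7)], sign=+1
I_A²/I_B² = (121/8398)/(2/323) = 121/52

121/52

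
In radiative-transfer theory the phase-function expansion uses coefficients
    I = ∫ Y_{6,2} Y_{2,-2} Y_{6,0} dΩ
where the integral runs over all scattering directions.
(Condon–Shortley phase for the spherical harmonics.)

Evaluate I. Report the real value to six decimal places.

m-sum 0 ✓  L=14 even ✓  4≤6≤8 ✓
Π(2lᵢ+1) = 13×5×13 = 845
triangle coeff Δ(6,2,6) = 1/90090
Σ_t [0,2]: t=0:+1/69120 t=1:−1/14400 t=2:+1/69120 = -7/172800
(3j)²=14/715 [(6 2 6; 0 0 0)], sign=-1
Σ_t [0,0]: t=0:+1/69120 = 1/69120
(3j)²=4/143 [(6 2 6; 2 -2 0)], sign=+1
⇒ 4πI² = 56/121
I = (-1)√(56/121/(4π)) = -0.19190947

-0.191909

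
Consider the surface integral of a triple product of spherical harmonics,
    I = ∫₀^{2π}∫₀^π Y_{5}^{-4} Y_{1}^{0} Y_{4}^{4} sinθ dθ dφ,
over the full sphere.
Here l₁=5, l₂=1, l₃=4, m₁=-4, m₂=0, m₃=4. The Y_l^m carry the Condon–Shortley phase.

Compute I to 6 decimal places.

Rules hold: Σm=0, L=10 even, 4≤4≤6.
N = 11·3·9 = 297
Δ = 2!·8!·0!/11! = 1/495
Racah Σ t=1..1: t=1:−1/576 = -1/576
⇒ 3j(5 1 4; 0 0 0)² = 5/99, sgn -1
Racah Σ t=1..1: t=1:−1/40320 = -1/40320
⇒ 3j(5 1 4; -4 0 4)² = 1/55, sgn -1
4πI² = N·(3j₀)²·(3jₘ)² = 3/11
I = +1·√(0.272727/4π) = 0.14731920

0.147319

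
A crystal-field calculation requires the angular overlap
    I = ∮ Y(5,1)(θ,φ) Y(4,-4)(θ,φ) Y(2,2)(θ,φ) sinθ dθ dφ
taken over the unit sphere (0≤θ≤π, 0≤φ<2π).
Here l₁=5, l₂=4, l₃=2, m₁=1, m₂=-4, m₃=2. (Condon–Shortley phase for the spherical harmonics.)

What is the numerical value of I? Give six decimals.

0.000000

1 − 4 + 2 = -1 ≠ 0: azimuthal integral kills it; I = 0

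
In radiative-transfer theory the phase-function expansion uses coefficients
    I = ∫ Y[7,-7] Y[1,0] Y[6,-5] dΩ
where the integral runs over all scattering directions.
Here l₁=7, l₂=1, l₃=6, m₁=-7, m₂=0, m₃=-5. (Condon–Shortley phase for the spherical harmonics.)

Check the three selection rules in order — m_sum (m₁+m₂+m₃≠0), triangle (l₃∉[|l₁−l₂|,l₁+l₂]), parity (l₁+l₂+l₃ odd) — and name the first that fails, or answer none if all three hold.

Σmᵢ = -12  ✗
l₃∈[|l₁−l₂|,l₁+l₂]=[6,8], have l₃=6
Σlᵢ = 14 ⇒ even

m_sum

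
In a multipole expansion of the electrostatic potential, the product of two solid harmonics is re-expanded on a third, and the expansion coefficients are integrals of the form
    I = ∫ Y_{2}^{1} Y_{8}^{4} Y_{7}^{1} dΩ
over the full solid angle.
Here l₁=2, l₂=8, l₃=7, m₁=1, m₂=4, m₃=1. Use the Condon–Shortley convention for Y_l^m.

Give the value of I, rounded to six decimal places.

1 + 4 + 1 = 6 ≠ 0: azimuthal integral kills it; I = 0

0.000000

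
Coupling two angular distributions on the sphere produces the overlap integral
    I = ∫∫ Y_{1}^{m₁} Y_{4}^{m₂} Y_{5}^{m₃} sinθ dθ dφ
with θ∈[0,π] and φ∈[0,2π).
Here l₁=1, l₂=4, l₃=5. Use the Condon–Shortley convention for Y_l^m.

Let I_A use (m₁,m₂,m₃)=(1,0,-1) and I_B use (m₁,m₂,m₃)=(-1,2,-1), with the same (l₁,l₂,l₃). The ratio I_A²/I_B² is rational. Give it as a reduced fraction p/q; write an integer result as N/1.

5/2

Same 1,4,5: normalisation and zero-m 3j drop out of the ratio.
A: Δ: 0! 2! 8! / 11! → 1/495; sum: t=0:+1/1152 = 1/1152; 3j²(1 4 5; 1 0 -1) = Δ·Π!·Σ² = 1/33  (sign +1)
B: Δ: 0! 2! 8! / 11! → 1/495; sum: t=0:+1/2880 = 1/2880; 3j²(1 4 5; -1 2 -1) = Δ·Π!·Σ² = 2/165  (sign +1)
I_A²/I_B² = (1/33)/(2/165) = 5/2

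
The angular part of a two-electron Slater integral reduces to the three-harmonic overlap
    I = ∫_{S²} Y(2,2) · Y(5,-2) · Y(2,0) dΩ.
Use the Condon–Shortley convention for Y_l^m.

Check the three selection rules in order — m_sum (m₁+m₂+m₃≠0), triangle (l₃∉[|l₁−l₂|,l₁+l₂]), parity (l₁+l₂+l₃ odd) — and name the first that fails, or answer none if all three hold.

Σmᵢ = 0  ✓
l₃∈[|l₁−l₂|,l₁+l₂]=[3,7], have l₃=2  ✗
Σlᵢ = 9 ⇒ odd

triangle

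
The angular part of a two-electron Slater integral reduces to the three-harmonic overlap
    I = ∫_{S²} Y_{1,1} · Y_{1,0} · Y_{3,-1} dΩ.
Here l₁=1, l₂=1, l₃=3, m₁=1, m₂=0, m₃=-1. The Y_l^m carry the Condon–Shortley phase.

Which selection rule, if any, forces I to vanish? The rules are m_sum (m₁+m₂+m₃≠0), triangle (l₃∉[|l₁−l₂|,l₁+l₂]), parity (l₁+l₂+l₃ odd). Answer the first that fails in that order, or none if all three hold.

triangle

Σmᵢ = 0  ✓
l₃∈[|l₁−l₂|,l₁+l₂]=[0,2], have l₃=3  ✗
Σlᵢ = 5 ⇒ odd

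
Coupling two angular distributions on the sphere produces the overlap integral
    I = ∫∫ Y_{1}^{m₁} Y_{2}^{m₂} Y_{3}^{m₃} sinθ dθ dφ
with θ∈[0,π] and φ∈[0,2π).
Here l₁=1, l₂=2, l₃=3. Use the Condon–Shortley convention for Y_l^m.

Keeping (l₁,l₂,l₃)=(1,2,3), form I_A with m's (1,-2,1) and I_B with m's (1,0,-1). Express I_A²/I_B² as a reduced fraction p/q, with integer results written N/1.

l's match ⇒ only the (l;m) 3-j factors differ between A and B.
A: triangle coeff Δ(1,2,3) = 1/105; Σ_t [0,0]: t=0:+1/48 = 1/48; (3j)²=1/105 [(1 2 3; 1 -2 1)], sign=+1
B: triangle coeff Δ(1,2,3) = 1/105; Σ_t [0,0]: t=0:+1/8 = 1/8; (3j)²=2/35 [(1 2 3; 1 0 -1)], sign=+1
I_A²/I_B² = (1/105)/(2/35) = 1/6

1/6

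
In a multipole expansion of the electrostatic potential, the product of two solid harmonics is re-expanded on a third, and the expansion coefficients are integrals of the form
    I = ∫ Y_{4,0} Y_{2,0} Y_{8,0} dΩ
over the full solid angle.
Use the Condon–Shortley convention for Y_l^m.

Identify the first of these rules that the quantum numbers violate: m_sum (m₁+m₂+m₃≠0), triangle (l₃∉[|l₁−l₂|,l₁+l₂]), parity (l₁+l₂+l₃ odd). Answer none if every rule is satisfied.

azimuthal sum: 0 + 0 + 0 = 0  ✓
2 ≤ 8 ≤ 6 (triangle on l)  ✗
L = 4 + 2 + 8 = 14 (even)

triangle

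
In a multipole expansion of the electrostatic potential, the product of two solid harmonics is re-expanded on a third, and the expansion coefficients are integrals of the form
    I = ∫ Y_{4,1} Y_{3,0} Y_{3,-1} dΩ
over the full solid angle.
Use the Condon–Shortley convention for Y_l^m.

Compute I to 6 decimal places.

-0.099323

Checks pass: Σm=0; 10 even; l₃=3∈[1,7].
(2·4+1)(2·3+1)(2·3+1) = 441
Δ: 4! 4! 2! / 11! → 1/34650
sum: t=1:−1/72 t=2:+1/16 t=3:−1/72 = 5/144
3j²(4 3 3; 0 0 0) = Δ·Π!·Σ² = 2/77  (sign -1)
sum: t=1:−1/48 t=2:+1/24 t=3:−1/288 = 5/288
3j²(4 3 3; 1 0 -1) = Δ·Π!·Σ² = 5/462  (sign +1)
combine: 4πI² = 441·2/77·5/462 = 15/121
take √, sign -1: I = -0.09932258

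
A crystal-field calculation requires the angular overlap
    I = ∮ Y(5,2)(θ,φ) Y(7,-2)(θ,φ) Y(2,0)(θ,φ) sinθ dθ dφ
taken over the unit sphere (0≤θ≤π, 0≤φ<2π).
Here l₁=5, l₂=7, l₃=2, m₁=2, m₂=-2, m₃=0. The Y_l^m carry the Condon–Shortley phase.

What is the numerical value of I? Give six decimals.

Rules hold: Σm=0, L=14 even, 2≤2≤12.
N = 11·15·5 = 825
Δ = 10!·0!·4!/15! = 1/15015
Racah Σ t=5..5: t=5:−1/57600 = -1/57600
⇒ 3j(5 7 2; 0 0 0)² = 21/715, sgn -1
Racah Σ t=3..3: t=3:−1/120960 = -1/120960
⇒ 3j(5 7 2; 2 -2 0)² = 24/1001, sgn -1
4πI² = N·(3j₀)²·(3jₘ)² = 1080/1859
I = +1·√(0.580958/4π) = 0.21501425

0.215014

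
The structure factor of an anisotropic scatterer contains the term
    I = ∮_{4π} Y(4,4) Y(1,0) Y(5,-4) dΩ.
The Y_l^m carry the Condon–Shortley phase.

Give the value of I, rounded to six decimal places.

0.147319

Rules hold: Σm=0, L=10 even, 3≤5≤5.
N = 9·3·11 = 297
Δ = 0!·8!·2!/11! = 1/495
Racah Σ t=0..0: t=0:+1/576 = 1/576
⇒ 3j(4 1 5; 0 0 0)² = 5/99, sgn -1
Racah Σ t=0..0: t=0:+1/40320 = 1/40320
⇒ 3j(4 1 5; 4 0 -4)² = 1/55, sgn -1
4πI² = N·(3j₀)²·(3jₘ)² = 3/11
I = +1·√(0.272727/4π) = 0.14731920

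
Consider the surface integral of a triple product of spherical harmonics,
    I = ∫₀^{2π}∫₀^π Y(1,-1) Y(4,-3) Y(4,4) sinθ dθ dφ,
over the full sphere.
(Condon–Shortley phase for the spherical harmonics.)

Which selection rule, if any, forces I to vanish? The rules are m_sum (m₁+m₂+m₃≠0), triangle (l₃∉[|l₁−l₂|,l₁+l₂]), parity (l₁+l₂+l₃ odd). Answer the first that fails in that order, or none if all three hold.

parity

Σmᵢ = 0  ✓
l₃∈[|l₁−l₂|,l₁+l₂]=[3,5], have l₃=4  ✓
Σlᵢ = 9 ⇒ odd  ✗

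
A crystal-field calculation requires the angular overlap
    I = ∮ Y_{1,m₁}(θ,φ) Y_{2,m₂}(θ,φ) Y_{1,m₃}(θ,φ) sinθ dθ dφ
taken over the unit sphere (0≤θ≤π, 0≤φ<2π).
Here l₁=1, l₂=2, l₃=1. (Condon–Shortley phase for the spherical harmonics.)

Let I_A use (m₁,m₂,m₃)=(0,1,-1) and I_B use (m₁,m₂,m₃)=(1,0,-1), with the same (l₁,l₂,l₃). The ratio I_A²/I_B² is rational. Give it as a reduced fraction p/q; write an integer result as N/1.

Shared (l₁,l₂,l₃)=(1,2,1): N and (l;000)² cancel in I_A²/I_B².
A: Δ = 2!·0!·2!/5! = 1/30; Racah Σ t=1..1: t=1:−1/2 = -1/2; ⇒ 3j(1 2 1; 0 1 -1)² = 1/10, sgn -1
B: Δ = 2!·0!·2!/5! = 1/30; Racah Σ t=0..0: t=0:+1/4 = 1/4; ⇒ 3j(1 2 1; 1 0 -1)² = 1/30, sgn +1
I_A²/I_B² = (1/10)/(1/30) = 3/1

3/1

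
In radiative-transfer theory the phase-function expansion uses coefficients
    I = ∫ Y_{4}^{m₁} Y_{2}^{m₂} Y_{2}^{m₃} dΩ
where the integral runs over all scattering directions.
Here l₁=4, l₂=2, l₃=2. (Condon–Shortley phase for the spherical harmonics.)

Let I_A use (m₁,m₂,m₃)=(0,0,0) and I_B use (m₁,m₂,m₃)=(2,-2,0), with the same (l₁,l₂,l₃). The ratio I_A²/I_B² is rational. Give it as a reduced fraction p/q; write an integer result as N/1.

12/5

l's match ⇒ only the (l;m) 3-j factors differ between A and B.
A: triangle coeff Δ(4,2,2) = 1/630; Σ_t [2,2]: t=2:+1/16 = 1/16; (3j)²=2/35 [(4 2 2; 0 0 0)], sign=+1
B: triangle coeff Δ(4,2,2) = 1/630; Σ_t [0,0]: t=0:+1/96 = 1/96; (3j)²=1/42 [(4 2 2; 2 -2 0)], sign=+1
I_A²/I_B² = (2/35)/(1/42) = 12/5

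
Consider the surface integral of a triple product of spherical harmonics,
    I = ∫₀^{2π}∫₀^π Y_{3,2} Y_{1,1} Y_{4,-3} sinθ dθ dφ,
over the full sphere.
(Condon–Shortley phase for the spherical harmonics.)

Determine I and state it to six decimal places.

-0.282095

m-sum 0 ✓  L=8 even ✓  2≤4≤4 ✓
Π(2lᵢ+1) = 7×3×9 = 189
triangle coeff Δ(3,1,4) = 1/252
Σ_t [0,0]: t=0:+1/36 = 1/36
(3j)²=4/63 [(3 1 4; 0 0 0)], sign=+1
Σ_t [0,0]: t=0:+1/240 = 1/240
(3j)²=1/12 [(3 1 4; 2 1 -3)], sign=-1
⇒ 4πI² = 1/1
I = (-1)√(1/1/(4π)) = -0.28209479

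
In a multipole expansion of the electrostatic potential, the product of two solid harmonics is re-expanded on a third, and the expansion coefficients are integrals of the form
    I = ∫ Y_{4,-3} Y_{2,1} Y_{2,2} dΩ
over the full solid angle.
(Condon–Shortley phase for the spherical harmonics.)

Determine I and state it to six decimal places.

Rules hold: Σm=0, L=8 even, 2≤2≤6.
N = 9·5·5 = 225
Δ = 4!·4!·0!/9! = 1/630
Racah Σ t=2..2: t=2:+1/16 = 1/16
⇒ 3j(4 2 2; 0 0 0)² = 2/35, sgn +1
Racah Σ t=3..3: t=3:−1/144 = -1/144
⇒ 3j(4 2 2; -3 1 2)² = 1/18, sgn -1
4πI² = N·(3j₀)²·(3jₘ)² = 5/7
I = -1·√(0.714286/4π) = -0.23841361

-0.238414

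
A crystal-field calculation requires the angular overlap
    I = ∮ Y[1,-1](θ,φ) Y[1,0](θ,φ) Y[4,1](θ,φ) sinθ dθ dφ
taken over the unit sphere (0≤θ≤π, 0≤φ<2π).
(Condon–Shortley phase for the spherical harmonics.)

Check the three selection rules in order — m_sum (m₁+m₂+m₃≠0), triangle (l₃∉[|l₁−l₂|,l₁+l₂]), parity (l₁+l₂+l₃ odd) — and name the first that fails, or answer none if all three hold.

triangle

Σmᵢ = 0  ✓
l₃∈[|l₁−l₂|,l₁+l₂]=[0,2], have l₃=4  ✗
Σlᵢ = 6 ⇒ even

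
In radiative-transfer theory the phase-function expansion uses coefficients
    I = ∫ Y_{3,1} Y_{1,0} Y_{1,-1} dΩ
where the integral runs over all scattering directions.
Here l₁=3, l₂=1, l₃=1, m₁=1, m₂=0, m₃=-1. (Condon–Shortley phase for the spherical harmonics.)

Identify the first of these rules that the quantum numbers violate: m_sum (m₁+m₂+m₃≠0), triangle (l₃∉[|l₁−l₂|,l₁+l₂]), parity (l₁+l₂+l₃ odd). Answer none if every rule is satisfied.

azimuthal sum: 1 + 0 − 1 = 0  ✓
2 ≤ 1 ≤ 4 (triangle on l)  ✗
L = 3 + 1 + 1 = 5 (odd)

triangle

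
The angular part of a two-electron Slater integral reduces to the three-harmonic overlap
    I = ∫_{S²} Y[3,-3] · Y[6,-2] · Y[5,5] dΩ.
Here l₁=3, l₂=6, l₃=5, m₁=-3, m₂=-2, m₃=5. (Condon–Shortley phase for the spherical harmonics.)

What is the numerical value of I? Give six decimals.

m-sum 0 ✓  L=14 even ✓  3≤5≤9 ✓
Π(2lᵢ+1) = 7×13×11 = 1001
triangle coeff Δ(3,6,5) = 1/675675
Σ_t [1,3]: t=1:−1/8640 t=2:+1/2304 t=3:−1/8640 = 7/34560
(3j)²=7/429 [(3 6 5; 0 0 0)], sign=-1
Σ_t [4,4]: t=4:+1/1935360 = 1/1935360
(3j)²=1/1001 [(3 6 5; -3 -2 5)], sign=+1
⇒ 4πI² = 7/429
I = (-1)√(7/429/(4π)) = -0.03603425

-0.036034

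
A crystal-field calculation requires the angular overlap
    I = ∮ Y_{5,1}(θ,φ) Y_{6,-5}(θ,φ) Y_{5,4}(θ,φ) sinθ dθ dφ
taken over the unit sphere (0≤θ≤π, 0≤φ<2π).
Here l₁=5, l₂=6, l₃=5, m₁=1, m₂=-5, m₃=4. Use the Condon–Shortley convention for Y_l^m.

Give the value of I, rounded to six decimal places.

0.158629

Checks pass: Σm=0; 16 even; l₃=5∈[1,11].
(2·5+1)(2·6+1)(2·5+1) = 1573
Δ: 6! 4! 6! / 17! → 1/28588560
sum: t=1:−1/345600 t=2:+1/13824 t=3:−1/5184 t=4:+1/13824 t=5:−1/345600 = -7/129600
3j²(5 6 5; 0 0 0) = Δ·Π!·Σ² = 80/7293  (sign +1)
sum: t=0:+1/2073600 t=1:−1/518400 = -1/691200
3j²(5 6 5; 1 -5 4) = Δ·Π!·Σ² = 81/4420  (sign +1)
combine: 4πI² = 1573·80/7293·81/4420 = 1188/3757
take √, sign +1: I = 0.15862904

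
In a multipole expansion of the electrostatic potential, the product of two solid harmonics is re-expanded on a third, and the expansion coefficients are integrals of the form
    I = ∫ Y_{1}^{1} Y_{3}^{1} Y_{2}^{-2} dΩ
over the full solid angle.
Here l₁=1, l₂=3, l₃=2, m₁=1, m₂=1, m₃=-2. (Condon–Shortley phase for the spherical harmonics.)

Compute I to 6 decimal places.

m-sum 0 ✓  L=6 even ✓  2≤2≤4 ✓
Π(2lᵢ+1) = 3×7×5 = 105
triangle coeff Δ(1,3,2) = 1/105
Σ_t [1,1]: t=1:−1/4 = -1/4
(3j)²=3/35 [(1 3 2; 0 0 0)], sign=-1
Σ_t [0,0]: t=0:+1/48 = 1/48
(3j)²=1/105 [(1 3 2; 1 1 -2)], sign=+1
⇒ 4πI² = 3/35
I = (-1)√(3/35/(4π)) = -0.08258890

-0.082589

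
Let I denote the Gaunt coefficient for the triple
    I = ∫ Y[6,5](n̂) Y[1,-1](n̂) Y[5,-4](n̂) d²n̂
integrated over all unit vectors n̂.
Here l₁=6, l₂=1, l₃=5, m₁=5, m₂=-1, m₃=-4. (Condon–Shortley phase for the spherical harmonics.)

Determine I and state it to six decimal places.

-0.303018

m-sum 0 ✓  L=12 even ✓  5≤5≤7 ✓
Π(2lᵢ+1) = 13×3×11 = 429
triangle coeff Δ(6,1,5) = 1/858
Σ_t [1,1]: t=1:−1/14400 = -1/14400
(3j)²=6/143 [(6 1 5; 0 0 0)], sign=+1
Σ_t [0,0]: t=0:+1/725760 = 1/725760
(3j)²=5/78 [(6 1 5; 5 -1 -4)], sign=-1
⇒ 4πI² = 15/13
I = (-1)√(15/13/(4π)) = -0.30301841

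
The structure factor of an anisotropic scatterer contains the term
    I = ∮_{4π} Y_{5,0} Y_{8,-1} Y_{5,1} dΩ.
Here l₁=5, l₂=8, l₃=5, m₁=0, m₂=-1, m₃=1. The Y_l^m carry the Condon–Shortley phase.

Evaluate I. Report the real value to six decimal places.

-0.105135

Rules hold: Σm=0, L=18 even, 3≤5≤13.
N = 11·17·11 = 2057
Δ = 8!·2!·8!/19! = 1/37413090
Racah Σ t=3..5: t=3:−1/1036800 t=4:+1/331776 t=5:−1/1036800 = 1/921600
⇒ 3j(5 8 5; 0 0 0)² = 490/46189, sgn -1
Racah Σ t=3..5: t=3:−1/829440 t=4:+1/414720 t=5:−1/2073600 = 1/1382400
⇒ 3j(5 8 5; 0 -1 1)² = 294/46189, sgn +1
4πI² = N·(3j₀)²·(3jₘ)² = 144060/1037153
I = -1·√(0.138899/4π) = -0.10513453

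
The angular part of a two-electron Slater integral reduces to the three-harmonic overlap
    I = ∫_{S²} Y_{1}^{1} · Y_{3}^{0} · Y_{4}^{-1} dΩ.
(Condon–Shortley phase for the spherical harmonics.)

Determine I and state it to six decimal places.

Rules hold: Σm=0, L=8 even, 2≤4≤4.
N = 3·7·9 = 189
Δ = 0!·2!·6!/9! = 1/252
Racah Σ t=0..0: t=0:+1/36 = 1/36
⇒ 3j(1 3 4; 0 0 0)² = 4/63, sgn +1
Racah Σ t=0..0: t=0:+1/72 = 1/72
⇒ 3j(1 3 4; 1 0 -1)² = 5/126, sgn -1
4πI² = N·(3j₀)²·(3jₘ)² = 10/21
I = -1·√(0.47619/4π) = -0.19466390

-0.194664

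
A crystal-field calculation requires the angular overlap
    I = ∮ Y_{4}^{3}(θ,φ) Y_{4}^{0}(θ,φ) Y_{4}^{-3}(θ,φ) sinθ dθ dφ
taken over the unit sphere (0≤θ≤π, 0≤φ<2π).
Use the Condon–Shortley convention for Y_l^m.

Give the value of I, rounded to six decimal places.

0.159788

m-sum 0 ✓  L=12 even ✓  0≤4≤8 ✓
Π(2lᵢ+1) = 9×9×9 = 729
triangle coeff Δ(4,4,4) = 1/450450
Σ_t [0,4]: t=0:+1/13824 t=1:−1/216 t=2:+1/64 t=3:−1/216 t=4:+1/13824 = 5/768
(3j)²=18/1001 [(4 4 4; 0 0 0)], sign=+1
Σ_t [0,1]: t=0:+1/3456 t=1:−1/864 = -1/1152
(3j)²=7/286 [(4 4 4; 3 0 -3)], sign=+1
⇒ 4πI² = 6561/20449
I = (+1)√(6561/20449/(4π)) = 0.15978796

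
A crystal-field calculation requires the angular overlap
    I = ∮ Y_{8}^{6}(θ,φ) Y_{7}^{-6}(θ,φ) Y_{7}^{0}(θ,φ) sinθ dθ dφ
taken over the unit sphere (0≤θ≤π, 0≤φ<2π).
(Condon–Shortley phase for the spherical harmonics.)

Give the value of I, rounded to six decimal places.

0.134624

Rules hold: Σm=0, L=22 even, 1≤7≤15.
N = 17·15·15 = 3825
Δ = 8!·8!·6!/23! = 1/22086194130
Racah Σ t=1..7: t=1:−1/18289152000 t=2:+1/248832000 t=3:−1/24883200 t=4:+1/11943936 t=5:−1/24883200 t=6:+1/248832000 t=7:−1/18289152000 = 11/975421440
⇒ 3j(8 7 7; 0 0 0)² = 1750/289731, sgn -1
Racah Σ t=0..1: t=0:+1/6967296000 t=1:−1/18289152000 = 13/146313216000
⇒ 3j(8 7 7; 6 -6 0)² = 2197/222870, sgn -1
4πI² = N·(3j₀)²·(3jₘ)² = 739375/3246473
I = +1·√(0.227747/4π) = 0.13462371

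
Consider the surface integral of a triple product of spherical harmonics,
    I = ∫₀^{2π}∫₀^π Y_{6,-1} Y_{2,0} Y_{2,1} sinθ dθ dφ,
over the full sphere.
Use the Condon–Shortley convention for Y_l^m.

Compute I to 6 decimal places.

0.000000

l₃=2 ∉ [4,8] — triangle fails ⇒ I = 0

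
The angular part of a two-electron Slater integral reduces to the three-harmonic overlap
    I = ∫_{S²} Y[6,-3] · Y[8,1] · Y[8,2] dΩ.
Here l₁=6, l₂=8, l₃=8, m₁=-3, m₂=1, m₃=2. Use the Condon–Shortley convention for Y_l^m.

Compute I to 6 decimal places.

Checks pass: Σm=0; 22 even; l₃=8∈[2,14].
(2·6+1)(2·8+1)(2·8+1) = 3757
Δ: 6! 6! 10! / 23! → 1/13742520792
sum: t=0:+1/41803776000 t=1:−1/435456000 t=2:+1/39813120 t=3:−1/18662400 t=4:+1/39813120 t=5:−1/435456000 t=6:+1/41803776000 = -11/1393459200
3j²(6 8 8; 0 0 0) = Δ·Π!·Σ² = 600/96577  (sign -1)
sum: t=3:−1/447897600 t=4:+1/82944000 t=5:−1/99532800 t=6:+1/783820800 = 11/10450944000
3j²(6 8 8; -3 1 2) = Δ·Π!·Σ² = 81/96577  (sign +1)
combine: 4πI² = 3757·600/96577·81/96577 = 48600/2482597
take √, sign -1: I = -0.03946936

-0.039469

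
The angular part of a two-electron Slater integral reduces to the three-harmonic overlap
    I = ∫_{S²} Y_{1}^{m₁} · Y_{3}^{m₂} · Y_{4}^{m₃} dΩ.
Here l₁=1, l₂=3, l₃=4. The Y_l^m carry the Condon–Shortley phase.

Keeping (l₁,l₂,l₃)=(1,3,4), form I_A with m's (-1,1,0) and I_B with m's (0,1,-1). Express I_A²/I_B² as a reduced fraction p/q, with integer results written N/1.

2/5

Same 1,3,4: normalisation and zero-m 3j drop out of the ratio.
A: Δ: 0! 2! 6! / 9! → 1/252; sum: t=0:+1/96 = 1/96; 3j²(1 3 4; -1 1 0) = Δ·Π!·Σ² = 1/42  (sign +1)
B: Δ: 0! 2! 6! / 9! → 1/252; sum: t=0:+1/48 = 1/48; 3j²(1 3 4; 0 1 -1) = Δ·Π!·Σ² = 5/84  (sign -1)
I_A²/I_B² = (1/42)/(5/84) = 2/5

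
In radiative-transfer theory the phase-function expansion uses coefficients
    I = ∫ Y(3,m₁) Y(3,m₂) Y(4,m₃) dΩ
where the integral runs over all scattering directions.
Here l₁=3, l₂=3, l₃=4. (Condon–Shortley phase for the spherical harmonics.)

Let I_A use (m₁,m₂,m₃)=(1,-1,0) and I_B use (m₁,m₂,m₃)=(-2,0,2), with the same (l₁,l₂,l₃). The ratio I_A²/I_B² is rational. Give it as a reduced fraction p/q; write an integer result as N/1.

1/3

Shared (l₁,l₂,l₃)=(3,3,4): N and (l;000)² cancel in I_A²/I_B².
A: Δ = 2!·4!·4!/11! = 1/34650; Racah Σ t=0..2: t=0:+1/32 t=1:−1/36 t=2:+1/1152 = 5/1152; ⇒ 3j(3 3 4; 1 -1 0)² = 1/1386, sgn +1
B: Δ = 2!·4!·4!/11! = 1/34650; Racah Σ t=1..2: t=1:−1/96 t=2:+1/72 = 1/288; ⇒ 3j(3 3 4; -2 0 2)² = 1/462, sgn +1
I_A²/I_B² = (1/1386)/(1/462) = 1/3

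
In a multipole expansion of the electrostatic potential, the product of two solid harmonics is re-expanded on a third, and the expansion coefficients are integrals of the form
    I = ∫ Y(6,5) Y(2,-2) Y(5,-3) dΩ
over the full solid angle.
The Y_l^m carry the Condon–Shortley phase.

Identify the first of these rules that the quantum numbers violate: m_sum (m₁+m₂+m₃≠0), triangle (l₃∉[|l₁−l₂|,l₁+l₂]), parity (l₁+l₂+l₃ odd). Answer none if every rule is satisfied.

parity

azimuthal sum: 5 − 2 − 3 = 0  ✓
4 ≤ 5 ≤ 8 (triangle on l)  ✓
L = 6 + 2 + 5 = 13 (odd)  ✗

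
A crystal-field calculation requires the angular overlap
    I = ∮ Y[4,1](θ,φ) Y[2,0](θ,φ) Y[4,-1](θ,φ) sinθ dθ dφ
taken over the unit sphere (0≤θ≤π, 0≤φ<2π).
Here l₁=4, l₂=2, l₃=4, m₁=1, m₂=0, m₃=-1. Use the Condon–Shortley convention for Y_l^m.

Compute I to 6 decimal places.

m-sum 0 ✓  L=10 even ✓  2≤4≤6 ✓
Π(2lᵢ+1) = 9×5×9 = 405
triangle coeff Δ(4,2,4) = 1/13860
Σ_t [0,2]: t=0:+1/192 t=1:−1/36 t=2:+1/192 = -5/288
(3j)²=20/693 [(4 2 4; 0 0 0)], sign=-1
Σ_t [0,2]: t=0:+1/144 t=1:−1/48 t=2:+1/480 = -17/1440
(3j)²=289/13860 [(4 2 4; 1 0 -1)], sign=+1
⇒ 4πI² = 1445/5929
I = (-1)√(1445/5929/(4π)) = -0.13926381

-0.139264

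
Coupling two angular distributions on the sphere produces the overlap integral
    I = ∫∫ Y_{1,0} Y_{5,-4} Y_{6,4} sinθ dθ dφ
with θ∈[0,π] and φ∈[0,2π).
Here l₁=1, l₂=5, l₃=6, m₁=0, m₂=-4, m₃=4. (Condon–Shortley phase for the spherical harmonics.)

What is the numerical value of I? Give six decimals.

Rules hold: Σm=0, L=12 even, 4≤6≤6.
N = 3·11·13 = 429
Δ = 0!·2!·10!/13! = 1/858
Racah Σ t=0..0: t=0:+1/14400 = 1/14400
⇒ 3j(1 5 6; 0 0 0)² = 6/143, sgn +1
Racah Σ t=0..0: t=0:+1/362880 = 1/362880
⇒ 3j(1 5 6; 0 -4 4)² = 10/429, sgn +1
4πI² = N·(3j₀)²·(3jₘ)² = 60/143
I = +1·√(0.41958/4π) = 0.18272698

0.182727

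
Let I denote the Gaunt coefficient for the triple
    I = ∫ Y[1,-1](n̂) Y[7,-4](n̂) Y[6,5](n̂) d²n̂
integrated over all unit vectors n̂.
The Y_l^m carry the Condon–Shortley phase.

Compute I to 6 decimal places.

m-sum 0 ✓  L=14 even ✓  6≤6≤8 ✓
Π(2lᵢ+1) = 3×15×13 = 585
triangle coeff Δ(1,7,6) = 1/1365
Σ_t [1,1]: t=1:−1/518400 = -1/518400
(3j)²=7/195 [(1 7 6; 0 0 0)], sign=-1
Σ_t [2,2]: t=2:+1/79833600 = 1/79833600
(3j)²=1/455 [(1 7 6; -1 -4 5)], sign=-1
⇒ 4πI² = 3/65
I = (+1)√(3/65/(4π)) = 0.06060368

0.060604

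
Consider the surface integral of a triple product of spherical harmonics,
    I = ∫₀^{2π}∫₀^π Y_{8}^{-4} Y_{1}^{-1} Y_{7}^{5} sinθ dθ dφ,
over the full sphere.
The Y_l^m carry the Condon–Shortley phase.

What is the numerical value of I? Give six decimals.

0.074948

Checks pass: Σm=0; 16 even; l₃=7∈[7,9].
(2·8+1)(2·1+1)(2·7+1) = 765
Δ: 2! 14! 0! / 17! → 1/2040
sum: t=1:−1/25401600 = -1/25401600
3j²(8 1 7; 0 0 0) = Δ·Π!·Σ² = 8/255  (sign +1)
sum: t=0:+1/1916006400 = 1/1916006400
3j²(8 1 7; -4 -1 5) = Δ·Π!·Σ² = 1/340  (sign +1)
combine: 4πI² = 765·8/255·1/340 = 6/85
take √, sign +1: I = 0.07494820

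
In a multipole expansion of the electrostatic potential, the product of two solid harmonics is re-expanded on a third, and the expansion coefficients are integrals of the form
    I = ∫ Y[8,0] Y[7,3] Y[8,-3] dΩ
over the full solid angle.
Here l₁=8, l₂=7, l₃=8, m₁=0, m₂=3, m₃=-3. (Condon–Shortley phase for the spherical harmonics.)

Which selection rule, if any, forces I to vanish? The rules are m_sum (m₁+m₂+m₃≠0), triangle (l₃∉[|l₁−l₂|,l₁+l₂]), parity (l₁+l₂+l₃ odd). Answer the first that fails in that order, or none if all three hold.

azimuthal sum: 0 + 3 − 3 = 0  ✓
1 ≤ 8 ≤ 15 (triangle on l)  ✓
L = 8 + 7 + 8 = 23 (odd)  ✗

parity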